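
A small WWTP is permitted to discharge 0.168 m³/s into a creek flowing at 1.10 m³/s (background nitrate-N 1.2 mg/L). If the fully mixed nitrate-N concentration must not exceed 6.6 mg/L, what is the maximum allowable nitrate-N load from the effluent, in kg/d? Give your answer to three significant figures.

Mass balance at the limit: 1.100·1.200 + 0.1680·Cₑ = 1.268·6.6 → Cₑ = 41.96 mg/L.
Load = 0.1680 m³/s × 41.96 g/m³ × 86 400 s/d = 609.0 kg/d.

609 kg/d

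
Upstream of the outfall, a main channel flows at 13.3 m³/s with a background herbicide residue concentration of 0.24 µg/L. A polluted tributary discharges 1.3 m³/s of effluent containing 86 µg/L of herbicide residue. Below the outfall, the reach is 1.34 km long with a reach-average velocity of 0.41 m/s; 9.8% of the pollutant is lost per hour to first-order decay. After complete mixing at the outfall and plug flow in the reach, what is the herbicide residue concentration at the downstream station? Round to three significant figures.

After mixing, C = (13.30·0.2400 + 1.300·86.00) / 14.60 = 115.0/14.60 = 7.876 µg/L.
Travel time t = 1.34·1000 / 0.41 = 3268 s = 0.9079 h.
9.8%/h lost → k = −ln(1 − 0.098) = 0.1031 h⁻¹.
First-order decay: C = 7.876·exp(−k·t) = 7.876·0.9106 = 7.172 µg/L.

7.17 µg/L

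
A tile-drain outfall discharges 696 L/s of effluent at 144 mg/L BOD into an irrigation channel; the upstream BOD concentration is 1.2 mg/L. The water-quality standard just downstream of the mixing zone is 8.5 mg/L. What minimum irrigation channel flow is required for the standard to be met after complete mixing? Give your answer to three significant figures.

Set C_mix = 8.5: (Q·1.200 + 696.0·144.0) / (Q + 696.0) = 8.5
→ Q = 696.0·(144.0 − 8.5)/(8.5 − 1.200) = 12920 L/s.

12900 L/s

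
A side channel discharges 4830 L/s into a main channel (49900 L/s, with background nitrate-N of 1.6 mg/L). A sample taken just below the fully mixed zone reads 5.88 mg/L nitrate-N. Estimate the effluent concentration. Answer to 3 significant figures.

50.1 mg/L

Mass balance: 49900·1.600 + 4830·Cₑ = 54730·5.880
→ Cₑ = (54730·5.880 − 49900·1.600) / 4830 = 50.10 mg/L.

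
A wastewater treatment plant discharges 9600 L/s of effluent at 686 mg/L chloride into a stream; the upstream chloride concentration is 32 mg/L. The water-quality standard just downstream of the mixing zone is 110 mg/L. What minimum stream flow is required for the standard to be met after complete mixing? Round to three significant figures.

Set C_mix = 110: (Q·32.00 + 9600·686.0) / (Q + 9600) = 110
→ Q = 9600·(686.0 − 110)/(110 − 32.00) = 70890 L/s.

70900 L/s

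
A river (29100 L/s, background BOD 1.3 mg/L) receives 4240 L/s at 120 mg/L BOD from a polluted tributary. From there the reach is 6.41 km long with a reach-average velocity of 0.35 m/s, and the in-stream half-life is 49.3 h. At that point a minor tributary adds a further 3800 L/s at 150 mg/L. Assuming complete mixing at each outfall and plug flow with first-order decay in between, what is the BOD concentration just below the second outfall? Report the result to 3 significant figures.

29.0 mg/L

Mixed concentration C = ΣQC/ΣQ = (29100·1.300 + 4240·120.0) / 33340 = 546600/33340 = 16.40 mg/L; combined flow 33340 L/s.
Travel time t = 6.41·1000 / 0.35 = 18310 s = 5.087 h.
Half-life 49.3 h → k = ln 2 / 49.3 = 0.01406 h⁻¹ = 0.3374 d⁻¹.
First-order decay: C = 16.40·exp(−k·t) = 16.40·0.9310 = 15.26 mg/L.
At the second outfall, C = (33340·15.26 + 3800·150.0) / (33340 + 3800) = 29.05 mg/L.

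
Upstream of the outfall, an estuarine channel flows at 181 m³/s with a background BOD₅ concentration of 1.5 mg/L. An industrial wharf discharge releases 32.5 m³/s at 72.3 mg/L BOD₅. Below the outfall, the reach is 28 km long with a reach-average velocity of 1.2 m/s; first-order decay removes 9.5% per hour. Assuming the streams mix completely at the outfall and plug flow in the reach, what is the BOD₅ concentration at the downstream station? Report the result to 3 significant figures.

6.43 mg/L

Mass balance: C = (181.0·1.500 + 32.50·72.30) / 213.5 = 2621/213.5 = 12.28 mg/L.
Travel time t = 28·1000 / 1.2 = 23330 s = 6.481 h.
9.5%/h lost → k = −ln(1 − 0.095) = 0.09982 h⁻¹.
After decay, C = 12.28 × e^(−kt) = 12.28 × 0.5236 = 6.429 mg/L.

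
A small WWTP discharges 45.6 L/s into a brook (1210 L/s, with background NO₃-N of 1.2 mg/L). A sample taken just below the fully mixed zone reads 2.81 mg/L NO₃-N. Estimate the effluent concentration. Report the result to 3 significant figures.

45.5 mg/L

Mass balance: 1210·1.200 + 45.60·Cₑ = 1256·2.810
→ Cₑ = (1256·2.810 − 1210·1.200) / 45.60 = 45.53 mg/L.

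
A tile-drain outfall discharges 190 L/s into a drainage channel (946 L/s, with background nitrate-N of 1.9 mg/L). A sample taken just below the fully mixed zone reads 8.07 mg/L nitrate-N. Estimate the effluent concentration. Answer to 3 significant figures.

Mass balance: 946.0·1.900 + 190.0·Cₑ = 1136·8.070
→ Cₑ = (1136·8.070 − 946.0·1.900) / 190.0 = 38.79 mg/L.

38.8 mg/L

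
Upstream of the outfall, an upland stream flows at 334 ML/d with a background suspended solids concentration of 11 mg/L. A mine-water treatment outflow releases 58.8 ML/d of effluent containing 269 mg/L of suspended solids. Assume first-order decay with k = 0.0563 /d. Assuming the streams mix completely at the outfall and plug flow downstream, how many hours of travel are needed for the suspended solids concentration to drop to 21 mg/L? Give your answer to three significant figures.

367 h

Mass balance: C = (334.0·11.00 + 58.80·269.0) / 392.8 = 19490/392.8 = 49.62 mg/L.
49.62·exp(−k·t) = 21 → t = ln(49.62/21)/k = 1320000 s = 366.6 h.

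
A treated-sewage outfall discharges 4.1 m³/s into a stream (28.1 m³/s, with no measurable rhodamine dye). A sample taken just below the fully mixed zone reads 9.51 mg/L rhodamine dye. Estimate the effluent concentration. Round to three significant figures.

74.7 mg/L

Mass balance: 28.10·0 + 4.100·Cₑ = 32.20·9.510
→ Cₑ = (32.20·9.510 − 28.10·0) / 4.100 = 74.69 mg/L.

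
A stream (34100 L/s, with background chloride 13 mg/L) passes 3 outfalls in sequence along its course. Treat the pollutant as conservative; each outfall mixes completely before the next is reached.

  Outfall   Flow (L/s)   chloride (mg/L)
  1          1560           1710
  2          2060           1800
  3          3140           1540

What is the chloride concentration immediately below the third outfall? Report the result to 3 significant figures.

After outfall 1: Q = 34100 + 1560 = 35660 L/s; C = (34100·13.00 + 1560·1710)/35660 = 87.24 mg/L.
After outfall 2: Q = 35660 + 2060 = 37720 L/s; C = (35660·87.24 + 2060·1800)/37720 = 180.8 mg/L.
After outfall 3: Q = 37720 + 3140 = 40860 L/s; C = (37720·180.8 + 3140·1540)/40860 = 285.2 mg/L.

285 mg/L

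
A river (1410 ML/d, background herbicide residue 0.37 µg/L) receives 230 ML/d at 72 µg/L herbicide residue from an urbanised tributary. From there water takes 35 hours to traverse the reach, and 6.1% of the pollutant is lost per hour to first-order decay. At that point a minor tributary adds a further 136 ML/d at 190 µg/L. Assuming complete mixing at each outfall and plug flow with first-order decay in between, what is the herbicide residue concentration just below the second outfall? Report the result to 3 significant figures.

Flow-weighted average: C = (1410·0.3700 + 230.0·72.00) / 1640 = 17080/1640 = 10.42 µg/L; combined flow 1640 ML/d.
6.1%/h lost → k = −ln(1 − 0.061) = 0.06294 h⁻¹.
Decay over the reach: 10.42·exp(−kt) = 10.42·0.1105 = 1.151 µg/L.
At the second outfall, C = (1640·1.151 + 136.0·190.0) / (1640 + 136.0) = 15.61 µg/L.

15.6 µg/L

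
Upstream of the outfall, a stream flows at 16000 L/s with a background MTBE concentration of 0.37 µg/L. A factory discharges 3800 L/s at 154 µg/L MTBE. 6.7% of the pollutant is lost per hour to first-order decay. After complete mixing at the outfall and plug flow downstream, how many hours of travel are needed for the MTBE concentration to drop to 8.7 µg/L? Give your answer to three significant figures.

17.8 h

Mixed concentration C = ΣQC/ΣQ = (16000·0.3700 + 3800·154.0) / 19800 = 591100/19800 = 29.85 µg/L.
6.7%/h lost → k = −ln(1 − 0.067) = 0.06935 h⁻¹.
29.85·exp(−k·t) = 8.7 → t = ln(29.85/8.7)/k = 64010 s = 17.78 h.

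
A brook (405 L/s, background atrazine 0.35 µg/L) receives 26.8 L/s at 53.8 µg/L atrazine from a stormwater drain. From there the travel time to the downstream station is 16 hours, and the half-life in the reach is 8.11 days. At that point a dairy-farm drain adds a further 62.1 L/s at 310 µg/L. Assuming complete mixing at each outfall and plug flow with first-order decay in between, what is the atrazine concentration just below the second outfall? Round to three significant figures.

Mixed concentration C = ΣQC/ΣQ = (405.0·0.3500 + 26.80·53.80) / 431.8 = 1584/431.8 = 3.667 µg/L; combined flow 431.8 L/s.
Half-life 8.11 d → k = ln 2 / 8.11 = 0.08547 d⁻¹.
Decay over the reach: 3.667·exp(−kt) = 3.667·0.9446 = 3.464 µg/L.
Second outfall: C = (431.8·3.464 + 62.10·310.0)/493.9 = 42.01 µg/L.

42.0 µg/L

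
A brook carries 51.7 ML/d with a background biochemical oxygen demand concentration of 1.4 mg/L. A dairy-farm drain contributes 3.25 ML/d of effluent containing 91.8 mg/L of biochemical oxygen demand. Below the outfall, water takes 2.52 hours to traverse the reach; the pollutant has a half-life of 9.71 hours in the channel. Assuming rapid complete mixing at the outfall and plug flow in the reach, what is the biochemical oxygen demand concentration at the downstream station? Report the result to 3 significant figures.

5.64 mg/L

Conservation of mass: C = (51.70·1.400 + 3.250·91.80) / 54.95 = 370.7/54.95 = 6.747 mg/L.
Half-life 9.71 h → k = ln 2 / 9.71 = 0.07138 h⁻¹ = 1.713 d⁻¹.
After decay, C = 6.747 × e^(−kt) = 6.747 × 0.8354 = 5.636 mg/L.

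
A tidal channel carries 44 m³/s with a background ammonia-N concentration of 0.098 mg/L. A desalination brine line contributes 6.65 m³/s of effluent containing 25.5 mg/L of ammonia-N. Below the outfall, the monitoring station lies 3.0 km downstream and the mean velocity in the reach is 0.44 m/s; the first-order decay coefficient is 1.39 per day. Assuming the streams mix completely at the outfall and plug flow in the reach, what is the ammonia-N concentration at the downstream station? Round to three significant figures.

3.08 mg/L

After mixing, C = (44.00·0.09800 + 6.650·25.50) / 50.65 = 173.9/50.65 = 3.433 mg/L.
Travel time t = 3.0·1000 / 0.44 = 6818 s = 1.894 h.
Applying C = C₀e^(−kt): 3.433 × 0.8961 = 3.076 mg/L.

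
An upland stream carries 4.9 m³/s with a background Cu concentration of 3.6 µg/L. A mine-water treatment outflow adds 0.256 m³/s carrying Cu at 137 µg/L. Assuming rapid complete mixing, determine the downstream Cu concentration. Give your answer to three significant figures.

10.2 µg/L

After mixing, C = (4.900·3.600 + 0.2560·137.0) / 5.156 = 52.71/5.156 = 10.22 µg/L.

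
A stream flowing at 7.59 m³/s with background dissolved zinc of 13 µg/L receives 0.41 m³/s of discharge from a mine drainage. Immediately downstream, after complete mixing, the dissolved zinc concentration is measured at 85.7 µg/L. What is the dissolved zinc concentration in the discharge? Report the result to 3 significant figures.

Mass balance: 7.590·13.00 + 0.4100·Cₑ = 8.000·85.70
→ Cₑ = (8.000·85.70 − 7.590·13.00) / 0.4100 = 1432 µg/L.

1430 µg/L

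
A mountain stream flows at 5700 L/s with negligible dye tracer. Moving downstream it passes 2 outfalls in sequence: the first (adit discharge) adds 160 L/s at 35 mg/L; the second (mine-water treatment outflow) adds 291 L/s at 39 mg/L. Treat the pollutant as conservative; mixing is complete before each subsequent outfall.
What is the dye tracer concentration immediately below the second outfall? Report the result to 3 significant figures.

2.76 mg/L

After outfall 1: Q = 5700 + 160.0 = 5860 L/s; C = (5700·0 + 160.0·35.00)/5860 = 0.9556 mg/L.
After outfall 2: Q = 5860 + 291.0 = 6151 L/s; C = (5860·0.9556 + 291.0·39.00)/6151 = 2.755 mg/L.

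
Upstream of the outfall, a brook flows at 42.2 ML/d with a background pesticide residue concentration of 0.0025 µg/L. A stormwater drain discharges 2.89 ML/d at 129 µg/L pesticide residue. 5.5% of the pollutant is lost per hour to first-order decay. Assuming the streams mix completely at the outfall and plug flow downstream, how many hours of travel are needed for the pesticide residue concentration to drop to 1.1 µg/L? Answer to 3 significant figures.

After mixing, C = (42.20·0.002500 + 2.890·129.0) / 45.09 = 372.9/45.09 = 8.270 µg/L.
5.5%/h lost → k = −ln(1 − 0.055) = 0.05657 h⁻¹.
8.270·exp(−k·t) = 1.1 → t = ln(8.270/1.1)/k = 128400 s = 35.66 h.

35.7 h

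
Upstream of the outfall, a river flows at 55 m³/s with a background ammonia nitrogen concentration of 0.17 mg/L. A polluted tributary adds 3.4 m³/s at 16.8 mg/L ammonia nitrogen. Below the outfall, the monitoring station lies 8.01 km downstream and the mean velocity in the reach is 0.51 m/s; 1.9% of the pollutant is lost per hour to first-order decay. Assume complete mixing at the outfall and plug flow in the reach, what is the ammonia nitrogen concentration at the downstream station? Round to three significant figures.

1.05 mg/L

Mass balance: C = (55.00·0.1700 + 3.400·16.80) / 58.40 = 66.47/58.40 = 1.138 mg/L.
Travel time t = 8.01·1000 / 0.51 = 15710 s = 4.363 h.
1.9%/h lost → k = −ln(1 − 0.019) = 0.01918 h⁻¹.
After decay, C = 1.138 × e^(−kt) = 1.138 × 0.9197 = 1.047 mg/L.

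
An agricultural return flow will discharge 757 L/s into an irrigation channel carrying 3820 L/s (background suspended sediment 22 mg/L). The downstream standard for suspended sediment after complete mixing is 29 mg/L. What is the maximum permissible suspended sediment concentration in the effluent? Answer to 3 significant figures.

64.3 mg/L

At the limit, (Qr·Cr + Qe·Cₑ)/(Qr + Qe) = 29:
Cₑ = (4577·29 − 3820·22.00) / 757.0 = 64.32 mg/L.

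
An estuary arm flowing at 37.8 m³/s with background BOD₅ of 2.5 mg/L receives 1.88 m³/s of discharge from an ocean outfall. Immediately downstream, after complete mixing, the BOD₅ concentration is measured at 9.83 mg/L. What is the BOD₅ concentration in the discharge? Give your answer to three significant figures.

157 mg/L

Mass balance: 37.80·2.500 + 1.880·Cₑ = 39.68·9.830
→ Cₑ = (39.68·9.830 − 37.80·2.500) / 1.880 = 157.2 mg/L.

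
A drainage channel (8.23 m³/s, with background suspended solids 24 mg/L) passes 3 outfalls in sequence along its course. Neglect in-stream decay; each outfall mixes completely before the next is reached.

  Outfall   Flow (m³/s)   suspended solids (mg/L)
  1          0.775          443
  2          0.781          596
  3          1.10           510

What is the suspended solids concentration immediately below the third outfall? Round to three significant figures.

144 mg/L

Below outfall 1: Q → 9.005 m³/s, C = (8.230·24.00 + 0.7750·443.0)/9.005 = 60.06 mg/L.
Below outfall 2: Q → 9.786 m³/s, C = (9.005·60.06 + 0.7810·596.0)/9.786 = 102.8 mg/L.
Below outfall 3: Q → 10.89 m³/s, C = (9.786·102.8 + 1.100·510.0)/10.89 = 144.0 mg/L.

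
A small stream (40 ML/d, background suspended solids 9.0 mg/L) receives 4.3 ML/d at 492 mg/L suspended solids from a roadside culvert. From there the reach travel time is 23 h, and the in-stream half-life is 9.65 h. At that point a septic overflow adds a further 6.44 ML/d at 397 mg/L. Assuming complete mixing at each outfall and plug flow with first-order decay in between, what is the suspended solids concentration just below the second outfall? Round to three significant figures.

59.7 mg/L

Mass balance: C = (40.00·9.000 + 4.300·492.0) / 44.30 = 2476/44.30 = 55.88 mg/L; combined flow 44.30 ML/d.
Half-life 9.65 h → k = ln 2 / 9.65 = 0.07183 h⁻¹ = 1.724 d⁻¹.
Applying C = C₀e^(−kt): 55.88 × 0.1917 = 10.71 mg/L.
At the second outfall, C = (44.30·10.71 + 6.440·397.0) / (44.30 + 6.440) = 59.74 mg/L.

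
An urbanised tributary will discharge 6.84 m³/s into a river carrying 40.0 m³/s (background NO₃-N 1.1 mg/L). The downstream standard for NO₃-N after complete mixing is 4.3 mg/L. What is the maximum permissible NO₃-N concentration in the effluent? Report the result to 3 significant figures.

23.0 mg/L

At the limit, (Qr·Cr + Qe·Cₑ)/(Qr + Qe) = 4.3:
Cₑ = (46.84·4.3 − 40.00·1.100) / 6.840 = 23.01 mg/L.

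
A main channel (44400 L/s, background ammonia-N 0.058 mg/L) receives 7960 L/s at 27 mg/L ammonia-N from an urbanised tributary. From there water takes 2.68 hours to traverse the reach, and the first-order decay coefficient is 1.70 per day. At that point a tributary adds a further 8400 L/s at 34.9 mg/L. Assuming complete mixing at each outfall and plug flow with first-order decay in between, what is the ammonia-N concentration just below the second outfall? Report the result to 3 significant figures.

Flow-weighted average: C = (44400·0.05800 + 7960·27.00) / 52360 = 217500/52360 = 4.154 mg/L; combined flow 52360 L/s.
Applying C = C₀e^(−kt): 4.154 × 0.8271 = 3.436 mg/L.
At the second outfall, C = (52360·3.436 + 8400·34.90) / (52360 + 8400) = 7.786 mg/L.

7.79 mg/L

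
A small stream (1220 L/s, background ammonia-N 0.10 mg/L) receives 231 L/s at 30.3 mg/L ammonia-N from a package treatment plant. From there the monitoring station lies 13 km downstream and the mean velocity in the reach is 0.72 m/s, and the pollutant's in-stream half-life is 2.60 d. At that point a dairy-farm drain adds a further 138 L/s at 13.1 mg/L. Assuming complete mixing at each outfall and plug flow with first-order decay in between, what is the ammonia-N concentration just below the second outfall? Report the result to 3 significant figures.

Conservation of mass: C = (1220·0.1000 + 231.0·30.30) / 1451 = 7121/1451 = 4.908 mg/L; combined flow 1451 L/s.
Travel time t = 13·1000 / 0.72 = 18060 s = 5.015 h.
Half-life 2.60 d → k = ln 2 / 2.60 = 0.2666 d⁻¹.
After decay, C = 4.908 × e^(−kt) = 4.908 × 0.9458 = 4.642 mg/L.
At the second outfall, C = (1451·4.642 + 138.0·13.10) / (1451 + 138.0) = 5.376 mg/L.

5.38 mg/L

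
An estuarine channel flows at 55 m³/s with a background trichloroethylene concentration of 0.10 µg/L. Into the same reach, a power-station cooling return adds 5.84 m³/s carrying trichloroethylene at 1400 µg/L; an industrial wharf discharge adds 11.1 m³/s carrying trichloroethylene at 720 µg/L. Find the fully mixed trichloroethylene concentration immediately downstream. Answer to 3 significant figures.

After mixing, C = (55.00·0.1000 + 5.840·1400 + 11.10·720.0) / 71.94 = 16170/71.94 = 224.8 µg/L.

225 µg/L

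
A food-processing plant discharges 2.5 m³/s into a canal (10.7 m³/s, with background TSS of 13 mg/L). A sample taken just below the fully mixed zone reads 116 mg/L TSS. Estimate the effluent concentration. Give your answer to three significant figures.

557 mg/L

Mass balance: 10.70·13.00 + 2.500·Cₑ = 13.20·116.0
→ Cₑ = (13.20·116.0 − 10.70·13.00) / 2.500 = 556.8 mg/L.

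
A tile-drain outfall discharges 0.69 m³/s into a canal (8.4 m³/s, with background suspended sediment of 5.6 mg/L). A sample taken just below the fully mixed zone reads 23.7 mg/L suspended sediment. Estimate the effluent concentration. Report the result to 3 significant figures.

Mass balance: 8.400·5.600 + 0.6900·Cₑ = 9.090·23.70
→ Cₑ = (9.090·23.70 − 8.400·5.600) / 0.6900 = 244.0 mg/L.

244 mg/L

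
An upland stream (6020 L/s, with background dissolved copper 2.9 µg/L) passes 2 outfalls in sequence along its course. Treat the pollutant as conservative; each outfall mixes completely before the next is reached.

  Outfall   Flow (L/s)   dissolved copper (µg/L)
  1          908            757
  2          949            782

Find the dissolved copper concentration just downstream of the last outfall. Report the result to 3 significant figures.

Outfall 1: combined Q = 6928 L/s; C = (6020·2.900 + 908.0·757.0)/6928 = 101.7 µg/L.
Outfall 2: combined Q = 7877 L/s; C = (6928·101.7 + 949.0·782.0)/7877 = 183.7 µg/L.

184 µg/L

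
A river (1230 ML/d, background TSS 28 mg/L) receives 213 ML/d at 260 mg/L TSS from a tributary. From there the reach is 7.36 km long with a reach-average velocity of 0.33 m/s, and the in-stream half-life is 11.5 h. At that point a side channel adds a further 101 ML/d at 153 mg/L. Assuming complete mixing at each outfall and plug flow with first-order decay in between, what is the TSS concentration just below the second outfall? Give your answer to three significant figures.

50.1 mg/L

After mixing, C = (1230·28.00 + 213.0·260.0) / 1443 = 89820/1443 = 62.25 mg/L; combined flow 1443 ML/d.
Travel time t = 7.36·1000 / 0.33 = 22300 s = 6.195 h.
Half-life 11.5 h → k = ln 2 / 11.5 = 0.06027 h⁻¹ = 1.447 d⁻¹.
Applying C = C₀e^(−kt): 62.25 × 0.6884 = 42.85 mg/L.
Second outfall: C = (1443·42.85 + 101.0·153.0)/1544 = 50.05 mg/L.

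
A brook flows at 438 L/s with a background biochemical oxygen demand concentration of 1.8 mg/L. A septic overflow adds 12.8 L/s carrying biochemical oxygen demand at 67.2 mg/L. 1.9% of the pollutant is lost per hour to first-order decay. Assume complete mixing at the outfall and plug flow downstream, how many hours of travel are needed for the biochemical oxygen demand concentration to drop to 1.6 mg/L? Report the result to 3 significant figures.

43.1 h

Flow-weighted average: C = (438.0·1.800 + 12.80·67.20) / 450.8 = 1649/450.8 = 3.657 mg/L.
1.9%/h lost → k = −ln(1 − 0.019) = 0.01918 h⁻¹.
3.657·exp(−k·t) = 1.6 → t = ln(3.657/1.6)/k = 155100 s = 43.09 h.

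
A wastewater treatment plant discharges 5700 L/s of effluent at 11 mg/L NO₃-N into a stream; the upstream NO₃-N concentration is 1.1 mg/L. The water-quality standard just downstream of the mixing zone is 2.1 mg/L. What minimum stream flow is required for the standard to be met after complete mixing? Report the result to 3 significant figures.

Set C_mix = 2.1: (Q·1.100 + 5700·11.00) / (Q + 5700) = 2.1
→ Q = 5700·(11.00 − 2.1)/(2.1 − 1.100) = 50730 L/s.

50700 L/s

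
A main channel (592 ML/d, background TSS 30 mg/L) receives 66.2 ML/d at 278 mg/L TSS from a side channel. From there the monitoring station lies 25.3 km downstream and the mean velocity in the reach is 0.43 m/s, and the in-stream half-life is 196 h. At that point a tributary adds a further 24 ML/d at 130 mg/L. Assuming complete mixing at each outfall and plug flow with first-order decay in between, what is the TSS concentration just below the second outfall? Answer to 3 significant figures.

54.6 mg/L

Mixed concentration C = ΣQC/ΣQ = (592.0·30.00 + 66.20·278.0) / 658.2 = 36160/658.2 = 54.94 mg/L; combined flow 658.2 ML/d.
Travel time t = 25.3·1000 / 0.43 = 58840 s = 16.34 h.
Half-life 196 h → k = ln 2 / 196 = 0.003536 h⁻¹ = 0.08488 d⁻¹.
After decay, C = 54.94 × e^(−kt) = 54.94 × 0.9438 = 51.86 mg/L.
At the second outfall, C = (658.2·51.86 + 24.00·130.0) / (658.2 + 24.00) = 54.61 mg/L.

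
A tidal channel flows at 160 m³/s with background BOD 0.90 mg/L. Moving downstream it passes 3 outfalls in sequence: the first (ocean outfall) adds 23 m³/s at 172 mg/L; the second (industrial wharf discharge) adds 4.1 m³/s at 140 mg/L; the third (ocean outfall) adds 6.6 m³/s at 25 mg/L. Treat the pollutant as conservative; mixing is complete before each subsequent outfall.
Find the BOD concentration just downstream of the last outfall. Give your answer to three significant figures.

Below outfall 1: Q → 183.0 m³/s, C = (160.0·0.9000 + 23.00·172.0)/183.0 = 22.40 mg/L.
Below outfall 2: Q → 187.1 m³/s, C = (183.0·22.40 + 4.100·140.0)/187.1 = 24.98 mg/L.
Below outfall 3: Q → 193.7 m³/s, C = (187.1·24.98 + 6.600·25.00)/193.7 = 24.98 mg/L.

25.0 mg/L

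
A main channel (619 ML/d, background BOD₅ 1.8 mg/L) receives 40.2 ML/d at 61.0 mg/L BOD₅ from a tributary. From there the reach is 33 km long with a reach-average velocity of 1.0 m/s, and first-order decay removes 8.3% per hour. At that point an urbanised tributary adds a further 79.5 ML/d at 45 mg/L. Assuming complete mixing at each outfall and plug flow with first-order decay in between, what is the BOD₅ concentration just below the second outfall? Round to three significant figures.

7.02 mg/L

Mixed concentration C = ΣQC/ΣQ = (619.0·1.800 + 40.20·61.00) / 659.2 = 3566/659.2 = 5.410 mg/L; combined flow 659.2 ML/d.
Travel time t = 33·1000 / 1.0 = 33000 s = 9.167 h.
8.3%/h lost → k = −ln(1 − 0.083) = 0.08665 h⁻¹.
Decay over the reach: 5.410·exp(−kt) = 5.410·0.4519 = 2.445 mg/L.
At the second outfall, C = (659.2·2.445 + 79.50·45.00) / (659.2 + 79.50) = 7.025 mg/L.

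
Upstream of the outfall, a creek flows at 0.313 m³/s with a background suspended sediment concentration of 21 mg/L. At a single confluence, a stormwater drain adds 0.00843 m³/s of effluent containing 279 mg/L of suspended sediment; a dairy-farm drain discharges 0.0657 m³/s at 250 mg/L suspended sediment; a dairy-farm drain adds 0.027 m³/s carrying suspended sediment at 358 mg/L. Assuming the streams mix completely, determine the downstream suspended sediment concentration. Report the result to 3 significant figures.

After mixing, C = (0.3130·21.00 + 0.008430·279.0 + 0.06570·250.0 + 0.02700·358.0) / 0.4141 = 35.02/0.4141 = 84.55 mg/L.

84.6 mg/L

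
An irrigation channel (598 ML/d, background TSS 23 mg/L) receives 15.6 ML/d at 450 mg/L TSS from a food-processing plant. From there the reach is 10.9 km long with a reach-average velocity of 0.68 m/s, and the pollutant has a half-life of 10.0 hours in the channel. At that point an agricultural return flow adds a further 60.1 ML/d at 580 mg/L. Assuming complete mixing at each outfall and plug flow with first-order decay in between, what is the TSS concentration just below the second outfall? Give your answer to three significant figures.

74.4 mg/L

Mass balance: C = (598.0·23.00 + 15.60·450.0) / 613.6 = 20770/613.6 = 33.86 mg/L; combined flow 613.6 ML/d.
Travel time t = 10.9·1000 / 0.68 = 16030 s = 4.453 h.
Half-life 10.0 h → k = ln 2 / 10.0 = 0.06931 h⁻¹ = 1.664 d⁻¹.
First-order decay: C = 33.86·exp(−k·t) = 33.86·0.7345 = 24.87 mg/L.
At the second outfall, C = (613.6·24.87 + 60.10·580.0) / (613.6 + 60.10) = 74.39 mg/L.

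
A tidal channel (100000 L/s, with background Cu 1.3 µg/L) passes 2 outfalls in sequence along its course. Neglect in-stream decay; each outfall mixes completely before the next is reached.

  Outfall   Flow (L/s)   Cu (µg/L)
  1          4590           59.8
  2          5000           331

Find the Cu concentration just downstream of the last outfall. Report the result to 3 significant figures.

After outfall 1: Q = 100000 + 4590 = 104600 L/s; C = (100000·1.300 + 4590·59.80)/104600 = 3.867 µg/L.
After outfall 2: Q = 104600 + 5000 = 109600 L/s; C = (104600·3.867 + 5000·331.0)/109600 = 18.79 µg/L.

18.8 µg/L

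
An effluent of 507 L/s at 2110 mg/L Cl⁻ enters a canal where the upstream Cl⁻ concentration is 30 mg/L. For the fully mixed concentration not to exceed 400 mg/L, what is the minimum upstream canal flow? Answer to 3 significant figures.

2340 L/s

Set C_mix = 400: (Q·30.00 + 507.0·2110) / (Q + 507.0) = 400
→ Q = 507.0·(2110 − 400)/(400 − 30.00) = 2343 L/s.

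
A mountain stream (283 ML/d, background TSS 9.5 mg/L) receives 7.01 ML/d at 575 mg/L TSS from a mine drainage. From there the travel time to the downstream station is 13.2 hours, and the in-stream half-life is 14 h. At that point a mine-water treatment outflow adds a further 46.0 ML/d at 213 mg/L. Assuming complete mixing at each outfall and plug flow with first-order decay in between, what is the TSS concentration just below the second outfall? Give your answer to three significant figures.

Mixed concentration C = ΣQC/ΣQ = (283.0·9.500 + 7.010·575.0) / 290.0 = 6719/290.0 = 23.17 mg/L; combined flow 290.0 ML/d.
Half-life 14 h → k = ln 2 / 14 = 0.04951 h⁻¹ = 1.188 d⁻¹.
Applying C = C₀e^(−kt): 23.17 × 0.5202 = 12.05 mg/L.
At the second outfall, C = (290.0·12.05 + 46.00·213.0) / (290.0 + 46.00) = 39.56 mg/L.

39.6 mg/L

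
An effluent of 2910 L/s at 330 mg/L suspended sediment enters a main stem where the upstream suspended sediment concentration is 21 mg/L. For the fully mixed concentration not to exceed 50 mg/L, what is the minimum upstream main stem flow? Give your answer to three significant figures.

28100 L/s

Set C_mix = 50: (Q·21.00 + 2910·330.0) / (Q + 2910) = 50
→ Q = 2910·(330.0 − 50)/(50 − 21.00) = 28100 L/s.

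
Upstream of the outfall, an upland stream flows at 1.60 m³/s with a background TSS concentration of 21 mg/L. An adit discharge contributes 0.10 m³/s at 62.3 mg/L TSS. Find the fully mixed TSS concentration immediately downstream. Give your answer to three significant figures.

Mixed concentration C = ΣQC/ΣQ = (1.600·21.00 + 0.1000·62.30) / 1.700 = 39.83/1.700 = 23.43 mg/L.

23.4 mg/L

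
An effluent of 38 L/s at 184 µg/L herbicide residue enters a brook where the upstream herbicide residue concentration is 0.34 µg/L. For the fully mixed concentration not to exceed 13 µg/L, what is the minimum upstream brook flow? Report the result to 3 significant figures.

513 L/s

Set C_mix = 13: (Q·0.3400 + 38.00·184.0) / (Q + 38.00) = 13
→ Q = 38.00·(184.0 − 13)/(13 − 0.3400) = 513.3 L/s.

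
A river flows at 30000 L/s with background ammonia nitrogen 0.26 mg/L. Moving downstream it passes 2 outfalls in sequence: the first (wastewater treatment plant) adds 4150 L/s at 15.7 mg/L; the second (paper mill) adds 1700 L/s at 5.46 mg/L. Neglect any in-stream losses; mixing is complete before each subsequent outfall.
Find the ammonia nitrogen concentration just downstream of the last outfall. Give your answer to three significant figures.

2.29 mg/L

After outfall 1: Q = 30000 + 4150 = 34150 L/s; C = (30000·0.2600 + 4150·15.70)/34150 = 2.136 mg/L.
After outfall 2: Q = 34150 + 1700 = 35850 L/s; C = (34150·2.136 + 1700·5.460)/35850 = 2.294 mg/L.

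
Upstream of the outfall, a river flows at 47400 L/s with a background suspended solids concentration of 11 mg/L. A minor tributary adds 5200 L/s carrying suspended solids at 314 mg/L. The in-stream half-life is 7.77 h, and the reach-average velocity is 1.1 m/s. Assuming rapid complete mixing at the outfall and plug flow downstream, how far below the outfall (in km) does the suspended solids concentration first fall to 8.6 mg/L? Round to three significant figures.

Mass balance: C = (47400·11.00 + 5200·314.0) / 52600 = 2154000/52600 = 40.95 mg/L.
Half-life 7.77 h → k = ln 2 / 7.77 = 0.08921 h⁻¹ = 2.141 d⁻¹.
Set 40.95·exp(−k·t) = 8.6 → t = ln(40.95/8.6)/k = 62980 s = 17.50 h.
Distance = v·t = 1.1·62980 = 69280 m = 69.28 km.

69.3 km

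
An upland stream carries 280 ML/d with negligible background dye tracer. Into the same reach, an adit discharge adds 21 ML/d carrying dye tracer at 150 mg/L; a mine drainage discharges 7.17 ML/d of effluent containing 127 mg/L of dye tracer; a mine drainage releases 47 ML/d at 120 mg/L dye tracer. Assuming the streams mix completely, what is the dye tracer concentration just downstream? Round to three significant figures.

Conservation of mass: C = (280.0·0 + 21.00·150.0 + 7.170·127.0 + 47.00·120.0) / 355.2 = 9701/355.2 = 27.31 mg/L.

27.3 mg/L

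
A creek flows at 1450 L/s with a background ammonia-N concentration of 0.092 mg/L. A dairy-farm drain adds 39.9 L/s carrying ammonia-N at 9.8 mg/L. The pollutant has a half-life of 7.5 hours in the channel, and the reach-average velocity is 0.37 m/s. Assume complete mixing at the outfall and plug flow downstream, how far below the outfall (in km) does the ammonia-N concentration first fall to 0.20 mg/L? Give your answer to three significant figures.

8.15 km

Mass balance: C = (1450·0.09200 + 39.90·9.800) / 1490 = 524.4/1490 = 0.3520 mg/L.
Half-life 7.5 h → k = ln 2 / 7.5 = 0.09242 h⁻¹ = 2.218 d⁻¹.
Set 0.3520·exp(−k·t) = 0.20 → t = ln(0.3520/0.20)/k = 22020 s = 6.116 h.
Distance = v·t = 0.37·22020 = 8147 m = 8.147 km.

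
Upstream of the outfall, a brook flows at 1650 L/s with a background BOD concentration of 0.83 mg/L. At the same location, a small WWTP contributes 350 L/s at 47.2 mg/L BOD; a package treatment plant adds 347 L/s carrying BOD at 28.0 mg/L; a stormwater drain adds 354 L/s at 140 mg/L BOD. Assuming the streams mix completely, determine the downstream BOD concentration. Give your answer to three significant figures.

28.6 mg/L

After mixing, C = (1650·0.8300 + 350.0·47.20 + 347.0·28.00 + 354.0·140.0) / 2701 = 77170/2701 = 28.57 mg/L.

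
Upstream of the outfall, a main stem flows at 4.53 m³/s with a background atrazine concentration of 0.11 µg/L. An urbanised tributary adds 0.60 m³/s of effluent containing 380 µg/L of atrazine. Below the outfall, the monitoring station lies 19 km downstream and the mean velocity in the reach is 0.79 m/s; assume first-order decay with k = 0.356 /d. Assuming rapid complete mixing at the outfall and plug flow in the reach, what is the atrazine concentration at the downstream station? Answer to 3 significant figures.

40.3 µg/L

Flow-weighted average: C = (4.530·0.1100 + 0.6000·380.0) / 5.130 = 228.5/5.130 = 44.54 µg/L.
Travel time t = 19·1000 / 0.79 = 24050 s = 6.681 h.
Applying C = C₀e^(−kt): 44.54 × 0.9057 = 40.34 µg/L.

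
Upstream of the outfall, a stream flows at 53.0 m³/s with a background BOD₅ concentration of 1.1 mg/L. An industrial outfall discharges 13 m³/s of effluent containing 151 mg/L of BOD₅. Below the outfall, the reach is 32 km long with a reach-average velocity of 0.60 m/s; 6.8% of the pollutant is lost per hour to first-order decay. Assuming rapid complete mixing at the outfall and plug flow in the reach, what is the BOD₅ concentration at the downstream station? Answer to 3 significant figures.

Conservation of mass: C = (53.00·1.100 + 13.00·151.0) / 66.00 = 2021/66.00 = 30.63 mg/L.
Travel time t = 32·1000 / 0.60 = 53330 s = 14.81 h.
6.8%/h lost → k = −ln(1 − 0.068) = 0.07042 h⁻¹.
After decay, C = 30.63 × e^(−kt) = 30.63 × 0.3523 = 10.79 mg/L.

10.8 mg/L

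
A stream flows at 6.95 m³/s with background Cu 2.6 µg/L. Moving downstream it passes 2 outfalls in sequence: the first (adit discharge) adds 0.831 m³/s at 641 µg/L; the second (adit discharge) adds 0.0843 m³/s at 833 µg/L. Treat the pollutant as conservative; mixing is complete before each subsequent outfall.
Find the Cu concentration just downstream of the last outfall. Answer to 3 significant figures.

78.9 µg/L

Below outfall 1: Q → 7.781 m³/s, C = (6.950·2.600 + 0.8310·641.0)/7.781 = 70.78 µg/L.
Below outfall 2: Q → 7.865 m³/s, C = (7.781·70.78 + 0.08430·833.0)/7.865 = 78.95 µg/L.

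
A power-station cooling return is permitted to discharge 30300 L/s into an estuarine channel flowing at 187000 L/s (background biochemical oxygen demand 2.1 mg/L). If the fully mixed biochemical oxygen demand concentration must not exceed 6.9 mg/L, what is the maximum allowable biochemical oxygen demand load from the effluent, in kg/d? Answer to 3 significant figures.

95600 kg/d

Mass balance at the limit: 187000·2.100 + 30300·Cₑ = 217300·6.9 → Cₑ = 36.52 mg/L.
30300 L/s = 30.30 m³/s. Load = 30.30 m³/s × 36.52 g/m³ × 86 400 s/d = 95620 kg/d.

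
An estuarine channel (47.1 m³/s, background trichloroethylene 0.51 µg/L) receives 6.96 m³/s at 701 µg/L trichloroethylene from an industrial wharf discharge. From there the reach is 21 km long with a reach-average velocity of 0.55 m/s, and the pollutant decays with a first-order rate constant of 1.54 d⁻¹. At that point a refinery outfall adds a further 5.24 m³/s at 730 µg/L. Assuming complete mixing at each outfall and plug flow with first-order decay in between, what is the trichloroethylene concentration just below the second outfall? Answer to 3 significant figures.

106 µg/L

Mixed concentration C = ΣQC/ΣQ = (47.10·0.5100 + 6.960·701.0) / 54.06 = 4903/54.06 = 90.70 µg/L; combined flow 54.06 m³/s.
Travel time t = 21·1000 / 0.55 = 38180 s = 10.61 h.
First-order decay: C = 90.70·exp(−k·t) = 90.70·0.5063 = 45.92 µg/L.
At the second outfall, C = (54.06·45.92 + 5.240·730.0) / (54.06 + 5.240) = 106.4 µg/L.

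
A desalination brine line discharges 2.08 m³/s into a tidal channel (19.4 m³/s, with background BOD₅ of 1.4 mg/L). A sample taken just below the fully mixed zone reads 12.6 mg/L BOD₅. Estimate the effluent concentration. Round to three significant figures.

117 mg/L

Mass balance: 19.40·1.400 + 2.080·Cₑ = 21.48·12.60
→ Cₑ = (21.48·12.60 − 19.40·1.400) / 2.080 = 117.1 mg/L.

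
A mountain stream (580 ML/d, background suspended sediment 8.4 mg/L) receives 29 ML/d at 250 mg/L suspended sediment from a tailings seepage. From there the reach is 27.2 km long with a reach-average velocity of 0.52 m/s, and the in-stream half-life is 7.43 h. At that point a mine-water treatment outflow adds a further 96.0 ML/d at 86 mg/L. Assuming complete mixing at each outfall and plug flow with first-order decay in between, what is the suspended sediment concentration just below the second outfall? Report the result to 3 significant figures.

16.1 mg/L

Mass balance: C = (580.0·8.400 + 29.00·250.0) / 609.0 = 12120/609.0 = 19.90 mg/L; combined flow 609.0 ML/d.
Travel time t = 27.2·1000 / 0.52 = 52310 s = 14.53 h.
Half-life 7.43 h → k = ln 2 / 7.43 = 0.09329 h⁻¹ = 2.239 d⁻¹.
First-order decay: C = 19.90·exp(−k·t) = 19.90·0.2578 = 5.132 mg/L.
At the second outfall, C = (609.0·5.132 + 96.00·86.00) / (609.0 + 96.00) = 16.14 mg/L.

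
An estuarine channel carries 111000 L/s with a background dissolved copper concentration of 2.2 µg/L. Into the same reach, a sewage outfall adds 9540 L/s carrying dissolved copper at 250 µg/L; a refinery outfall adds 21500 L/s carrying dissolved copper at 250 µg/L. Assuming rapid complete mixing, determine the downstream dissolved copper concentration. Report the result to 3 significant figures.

After mixing, C = (111000·2.200 + 9540·250.0 + 21500·250.0) / 142000 = 8004000/142000 = 56.35 µg/L.

56.4 µg/L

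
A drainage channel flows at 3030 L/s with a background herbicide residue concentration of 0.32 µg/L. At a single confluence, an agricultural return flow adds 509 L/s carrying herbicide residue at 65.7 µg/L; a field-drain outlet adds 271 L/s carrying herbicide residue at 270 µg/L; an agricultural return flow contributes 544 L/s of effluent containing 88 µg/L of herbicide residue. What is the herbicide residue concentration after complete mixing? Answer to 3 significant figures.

35.7 µg/L

Mixed concentration C = ΣQC/ΣQ = (3030·0.3200 + 509.0·65.70 + 271.0·270.0 + 544.0·88.00) / 4354 = 155500/4354 = 35.70 µg/L.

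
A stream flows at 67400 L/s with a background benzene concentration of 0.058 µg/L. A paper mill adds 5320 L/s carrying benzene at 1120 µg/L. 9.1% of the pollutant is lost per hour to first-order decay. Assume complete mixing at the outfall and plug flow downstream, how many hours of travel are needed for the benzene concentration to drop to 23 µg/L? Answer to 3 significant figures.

Mixed concentration C = ΣQC/ΣQ = (67400·0.05800 + 5320·1120) / 72720 = 5962000/72720 = 81.99 µg/L.
9.1%/h lost → k = −ln(1 − 0.091) = 0.09541 h⁻¹.
81.99·exp(−k·t) = 23 → t = ln(81.99/23)/k = 47960 s = 13.32 h.

13.3 h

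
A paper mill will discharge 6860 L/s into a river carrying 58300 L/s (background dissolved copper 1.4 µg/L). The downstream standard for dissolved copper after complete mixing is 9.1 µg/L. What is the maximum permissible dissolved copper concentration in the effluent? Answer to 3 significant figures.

74.5 µg/L

At the limit, (Qr·Cr + Qe·Cₑ)/(Qr + Qe) = 9.1:
Cₑ = (65160·9.1 − 58300·1.400) / 6860 = 74.54 µg/L.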